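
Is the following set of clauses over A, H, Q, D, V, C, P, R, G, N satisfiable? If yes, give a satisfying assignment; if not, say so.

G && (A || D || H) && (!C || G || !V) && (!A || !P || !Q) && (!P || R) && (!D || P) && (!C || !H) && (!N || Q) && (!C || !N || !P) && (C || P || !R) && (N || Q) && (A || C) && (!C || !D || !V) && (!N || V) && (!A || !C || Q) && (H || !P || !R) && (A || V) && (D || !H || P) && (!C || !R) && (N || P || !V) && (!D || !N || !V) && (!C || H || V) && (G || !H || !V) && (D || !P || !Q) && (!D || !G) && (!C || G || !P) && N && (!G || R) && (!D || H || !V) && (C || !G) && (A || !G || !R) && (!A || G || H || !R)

Case R = True:
  (G) forces G = True.
  (!C || !R) forces C = False.
  Clause (C || !G) is falsified — contradiction.
Case R = False:
  (G) forces G = True.
  Clause (!G || R) is falsified — contradiction.
Both cases fail, so the formula is unsatisfiable.

UNSATISFIABLE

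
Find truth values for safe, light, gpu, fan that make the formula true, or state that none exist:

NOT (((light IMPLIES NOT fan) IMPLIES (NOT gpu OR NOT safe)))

safe = True; light = True; gpu = True; fan = False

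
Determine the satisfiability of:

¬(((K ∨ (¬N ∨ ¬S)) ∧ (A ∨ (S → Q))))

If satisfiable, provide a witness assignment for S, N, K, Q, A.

S = True, N = True, K = False, Q = False, A = False

  ¬(((K ∨ (¬N ∨ ¬S)) ∧ (A ∨ (S → Q)))) = True
    (K ∨ (¬N ∨ ¬S)) ∧ (A ∨ (S → Q)) = False
      K ∨ (¬N ∨ ¬S) = False
        ¬N ∨ ¬S = False
          ¬N = False
          ¬S = False
      A ∨ (S → Q) = False
        S → Q = False
The formula evaluates to True.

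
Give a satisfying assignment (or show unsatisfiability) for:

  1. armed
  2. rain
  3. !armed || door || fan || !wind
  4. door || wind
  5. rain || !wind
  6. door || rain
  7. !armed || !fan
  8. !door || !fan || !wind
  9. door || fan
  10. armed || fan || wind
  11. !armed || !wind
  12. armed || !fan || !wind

Unit clause (armed) forces armed = True.
Unit clause (rain) forces rain = True.
In (!armed || !fan) only !fan is left, so fan = False.
In (door || fan) only door is left, so door = True.
In (!armed || !wind) only !wind is left, so wind = False.
All clauses satisfied.

armed = True, rain = True, door = True, wind = False, fan = False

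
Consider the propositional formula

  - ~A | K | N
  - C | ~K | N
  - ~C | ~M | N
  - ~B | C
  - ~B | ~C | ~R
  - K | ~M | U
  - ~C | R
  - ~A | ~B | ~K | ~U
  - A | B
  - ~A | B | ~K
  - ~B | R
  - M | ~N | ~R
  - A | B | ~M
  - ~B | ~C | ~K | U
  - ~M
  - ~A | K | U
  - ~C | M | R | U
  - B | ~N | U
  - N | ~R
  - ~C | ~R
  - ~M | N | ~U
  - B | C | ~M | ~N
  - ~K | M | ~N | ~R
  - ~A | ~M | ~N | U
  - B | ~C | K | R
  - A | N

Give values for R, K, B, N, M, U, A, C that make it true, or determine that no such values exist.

R = False, K = False, B = False, N = True, M = False, U = True, A = True, C = False

Unit clause (~M) forces M = False.
Try R = True:
  (M | ~N | ~R) forces N = False.
  clause (N | ~R) is falsified — backtrack.
So R = False.
  then (~C | R) forces C = False.
  then (~B | R) forces B = False.
  then (A | B) forces A = True.
  then (~A | B | ~K) forces K = False.
  then (~A | K | U) forces U = True.
  then (~A | K | N) forces N = True.
All clauses satisfied.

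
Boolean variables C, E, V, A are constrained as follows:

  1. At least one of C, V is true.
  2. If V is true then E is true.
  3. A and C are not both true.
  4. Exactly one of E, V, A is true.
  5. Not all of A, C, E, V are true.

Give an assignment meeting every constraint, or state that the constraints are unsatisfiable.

C = True; E = True; V = False; A = False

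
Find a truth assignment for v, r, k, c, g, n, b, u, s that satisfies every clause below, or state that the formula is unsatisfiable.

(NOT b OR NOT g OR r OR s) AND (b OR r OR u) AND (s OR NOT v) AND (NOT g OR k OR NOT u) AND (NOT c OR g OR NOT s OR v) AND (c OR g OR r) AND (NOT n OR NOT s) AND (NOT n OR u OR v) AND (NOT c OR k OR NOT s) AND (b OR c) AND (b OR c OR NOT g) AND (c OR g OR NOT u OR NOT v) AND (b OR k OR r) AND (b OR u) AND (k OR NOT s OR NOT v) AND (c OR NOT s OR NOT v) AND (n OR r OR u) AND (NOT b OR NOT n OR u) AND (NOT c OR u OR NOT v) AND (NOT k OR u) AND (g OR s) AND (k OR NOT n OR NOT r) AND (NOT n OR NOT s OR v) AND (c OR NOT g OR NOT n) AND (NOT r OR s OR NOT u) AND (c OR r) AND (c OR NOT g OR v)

v = True, r = True, k = True, c = True, g = False, n = False, b = False, u = True, s = True

Set v = True.
  then (s OR NOT v) forces s = True.
  then (NOT n OR NOT s) forces n = False.
  then (k OR NOT s OR NOT v) forces k = True.
  then (c OR NOT s OR NOT v) forces c = True.
  then (NOT c OR u OR NOT v) forces u = True.
Set r = True.
Set g = False.
Set b = False.
All clauses satisfied.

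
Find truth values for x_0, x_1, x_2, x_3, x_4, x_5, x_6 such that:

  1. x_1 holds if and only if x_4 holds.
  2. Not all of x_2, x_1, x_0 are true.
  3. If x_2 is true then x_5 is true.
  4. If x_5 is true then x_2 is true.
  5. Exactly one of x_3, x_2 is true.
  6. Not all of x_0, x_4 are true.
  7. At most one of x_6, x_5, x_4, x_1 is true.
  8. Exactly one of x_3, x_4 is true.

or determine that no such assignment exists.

x_0 = True; x_1 = False; x_2 = False; x_3 = True; x_4 = False; x_5 = False; x_6 = False

  (1) x_1=F, x_4=F — same ✓
  (2) {x_2, x_1, x_0}: 1/3 true — not all ✓
  (3) x_2=F ⇒ x_5: vacuous ✓
  (4) x_5=F ⇒ x_2: vacuous ✓
  (5) {x_3, x_2}: 1 true — exactly one ✓
  (6) {x_0, x_4}: 1/2 true — not all ✓
  (7) {x_6, x_5, x_4, x_1}: 0 true — at most one ✓
  (8) {x_3, x_4}: 1 true — exactly one ✓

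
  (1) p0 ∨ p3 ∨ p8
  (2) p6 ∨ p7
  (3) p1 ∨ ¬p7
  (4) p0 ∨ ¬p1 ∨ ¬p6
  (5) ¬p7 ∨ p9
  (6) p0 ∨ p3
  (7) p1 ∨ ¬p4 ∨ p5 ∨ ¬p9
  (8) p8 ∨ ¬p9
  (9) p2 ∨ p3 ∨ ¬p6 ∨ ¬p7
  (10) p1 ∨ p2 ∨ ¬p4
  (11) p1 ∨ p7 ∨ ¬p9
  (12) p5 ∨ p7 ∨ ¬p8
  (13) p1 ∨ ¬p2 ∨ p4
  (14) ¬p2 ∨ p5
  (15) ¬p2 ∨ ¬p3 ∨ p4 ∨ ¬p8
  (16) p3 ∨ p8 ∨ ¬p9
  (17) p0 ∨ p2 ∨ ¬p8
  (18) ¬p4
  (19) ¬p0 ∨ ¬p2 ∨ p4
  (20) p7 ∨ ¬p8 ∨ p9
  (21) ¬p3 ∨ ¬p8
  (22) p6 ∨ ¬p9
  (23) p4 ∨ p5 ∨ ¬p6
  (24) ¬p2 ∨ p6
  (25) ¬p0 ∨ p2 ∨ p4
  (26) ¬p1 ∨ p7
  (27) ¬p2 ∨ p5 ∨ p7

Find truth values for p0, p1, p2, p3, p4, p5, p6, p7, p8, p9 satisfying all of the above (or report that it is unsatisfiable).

p0=F; p1=F; p2=F; p3=T; p4=F; p5=T; p6=T; p7=F; p8=F; p9=F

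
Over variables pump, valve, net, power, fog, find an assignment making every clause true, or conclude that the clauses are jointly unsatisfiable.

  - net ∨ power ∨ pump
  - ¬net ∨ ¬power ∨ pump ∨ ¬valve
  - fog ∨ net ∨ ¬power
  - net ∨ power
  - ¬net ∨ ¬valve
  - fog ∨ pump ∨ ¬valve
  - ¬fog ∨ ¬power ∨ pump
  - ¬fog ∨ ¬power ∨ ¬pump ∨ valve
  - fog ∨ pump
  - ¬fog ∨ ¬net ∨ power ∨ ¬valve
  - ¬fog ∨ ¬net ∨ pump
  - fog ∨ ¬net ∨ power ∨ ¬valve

pump: True, valve: False, net: True, power: False, fog: True

Try pump = False:
  (fog ∨ pump) forces fog = True.
  (¬fog ∨ ¬power ∨ pump) forces power = False.
  (net ∨ power ∨ pump) forces net = True.
  clause (¬fog ∨ ¬net ∨ pump) is falsified — backtrack.
So pump = True.
Set valve = False.
Set net = True.
Set power = False.
Set fog = True.
All clauses satisfied.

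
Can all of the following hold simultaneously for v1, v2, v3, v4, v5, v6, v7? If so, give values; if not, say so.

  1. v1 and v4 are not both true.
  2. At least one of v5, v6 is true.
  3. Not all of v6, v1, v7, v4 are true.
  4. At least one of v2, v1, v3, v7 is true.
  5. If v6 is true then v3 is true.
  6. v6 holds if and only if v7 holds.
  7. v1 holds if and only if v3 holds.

v1: True; v2: False; v3: True; v4: False; v5: True; v6: True; v7: True

  (1) v1=T, v4=F — not both ✓
  (2) {v5, v6}: 2 true — at least one ✓
  (3) {v6, v1, v7, v4}: 3/4 true — not all ✓
  (4) {v2, v1, v3, v7}: 3 true — at least one ✓
  (5) v6=T ⇒ v3: T ✓
  (6) v6=T, v7=T — same ✓
  (7) v1=T, v3=T — same ✓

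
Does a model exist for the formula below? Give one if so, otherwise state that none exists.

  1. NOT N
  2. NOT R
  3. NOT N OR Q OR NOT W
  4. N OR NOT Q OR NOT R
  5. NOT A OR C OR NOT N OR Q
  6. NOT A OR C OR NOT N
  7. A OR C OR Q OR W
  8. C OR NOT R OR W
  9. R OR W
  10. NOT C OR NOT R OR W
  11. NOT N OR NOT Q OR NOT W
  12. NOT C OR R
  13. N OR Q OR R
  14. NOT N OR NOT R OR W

R: False, A: True, W: True, N: False, Q: True, C: False

Unit clause (NOT N) forces N = False.
Unit clause (NOT R) forces R = False.
In (R OR W) only W is left, so W = True.
In (NOT C OR R) only NOT C is left, so C = False.
In (N OR Q OR R) only Q is left, so Q = True.
Set A = True.
All clauses satisfied.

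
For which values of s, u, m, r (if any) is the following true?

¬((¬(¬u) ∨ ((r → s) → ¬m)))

s=T, u=F, m=T, r=F

  ¬((¬(¬u) ∨ ((r → s) → ¬m))) = True
    ¬(¬u) ∨ ((r → s) → ¬m) = False
      ¬(¬u) = False
        ¬u = True
      (r → s) → ¬m = False
        r → s = True
        ¬m = False
The formula evaluates to True.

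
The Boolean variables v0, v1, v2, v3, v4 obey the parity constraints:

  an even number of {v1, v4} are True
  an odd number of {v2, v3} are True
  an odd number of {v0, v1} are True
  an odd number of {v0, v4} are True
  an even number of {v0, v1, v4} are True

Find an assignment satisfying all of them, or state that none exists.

v0 = False, v1 = True, v2 = False, v3 = True, v4 = True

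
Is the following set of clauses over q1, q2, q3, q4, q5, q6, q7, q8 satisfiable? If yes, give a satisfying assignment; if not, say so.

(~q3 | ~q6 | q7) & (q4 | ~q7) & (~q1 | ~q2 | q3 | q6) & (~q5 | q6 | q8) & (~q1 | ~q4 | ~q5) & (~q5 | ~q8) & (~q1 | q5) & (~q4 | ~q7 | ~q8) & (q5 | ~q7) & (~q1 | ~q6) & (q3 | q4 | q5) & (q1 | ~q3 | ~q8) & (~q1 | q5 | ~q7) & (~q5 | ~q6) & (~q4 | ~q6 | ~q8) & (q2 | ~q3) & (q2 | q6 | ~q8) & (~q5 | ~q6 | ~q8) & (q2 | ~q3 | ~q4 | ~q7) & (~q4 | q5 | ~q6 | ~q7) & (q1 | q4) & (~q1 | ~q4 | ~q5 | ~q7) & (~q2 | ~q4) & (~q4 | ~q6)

q1: False; q2: False; q3: False; q4: True; q5: False; q6: False; q7: False; q8: False

Set q1 = False.
  then (q1 | q4) forces q4 = True.
  then (~q2 | ~q4) forces q2 = False.
  then (~q4 | ~q6) forces q6 = False.
  then (q2 | ~q3) forces q3 = False.
  then (q2 | q6 | ~q8) forces q8 = False.
  then (~q5 | q6 | q8) forces q5 = False.
  then (q5 | ~q7) forces q7 = False.
All clauses satisfied.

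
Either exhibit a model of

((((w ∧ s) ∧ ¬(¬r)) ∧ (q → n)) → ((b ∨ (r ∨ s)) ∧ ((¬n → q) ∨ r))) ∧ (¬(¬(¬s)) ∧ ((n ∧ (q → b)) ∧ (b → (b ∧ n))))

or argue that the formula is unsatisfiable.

r = False, q = False, w = False, b = False, n = True, s = False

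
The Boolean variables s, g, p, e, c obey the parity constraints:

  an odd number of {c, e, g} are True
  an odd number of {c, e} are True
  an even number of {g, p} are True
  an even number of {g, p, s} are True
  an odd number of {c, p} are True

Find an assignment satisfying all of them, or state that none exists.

s = False, g = False, p = False, e = False, c = True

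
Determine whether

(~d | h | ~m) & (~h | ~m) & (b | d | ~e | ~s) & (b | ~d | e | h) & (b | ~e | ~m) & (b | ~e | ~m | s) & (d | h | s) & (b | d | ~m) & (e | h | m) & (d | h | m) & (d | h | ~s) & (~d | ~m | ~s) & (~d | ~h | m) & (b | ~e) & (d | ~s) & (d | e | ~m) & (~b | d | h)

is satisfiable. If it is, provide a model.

Set b = True.
Set d = True.
Try h = True:
  (~h | ~m) forces m = False.
  clause (~d | ~h | m) is falsified — backtrack.
So h = False.
  then (~d | h | ~m) forces m = False.
  then (e | h | m) forces e = True.
Set s = False.
All clauses satisfied.

b: True; d: True; h: False; s: False; m: False; e: True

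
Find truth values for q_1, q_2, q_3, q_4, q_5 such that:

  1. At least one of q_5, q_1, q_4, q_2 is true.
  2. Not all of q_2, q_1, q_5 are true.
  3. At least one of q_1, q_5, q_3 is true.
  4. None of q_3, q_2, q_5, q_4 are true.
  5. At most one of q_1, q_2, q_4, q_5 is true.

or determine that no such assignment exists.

q_1: True, q_2: False, q_3: False, q_4: False, q_5: False

  (1) {q_5, q_1, q_4, q_2}: 1 true — at least one ✓
  (2) {q_2, q_1, q_5}: 1/3 true — not all ✓
  (3) {q_1, q_5, q_3}: 1 true — at least one ✓
  (4) {q_3, q_2, q_5, q_4}: 0 true — none ✓
  (5) {q_1, q_2, q_4, q_5}: 1 true — at most one ✓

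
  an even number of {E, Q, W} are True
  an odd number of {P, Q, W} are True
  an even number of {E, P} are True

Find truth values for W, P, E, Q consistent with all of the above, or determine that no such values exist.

Adding constraints 1, 2, 3 mod 2: every variable appears an even number of times on the left, so the left side is 0.
But the right sides sum to 1 (mod 2). 0 ≠ 1 — the system is inconsistent.

The formula is unsatisfiable.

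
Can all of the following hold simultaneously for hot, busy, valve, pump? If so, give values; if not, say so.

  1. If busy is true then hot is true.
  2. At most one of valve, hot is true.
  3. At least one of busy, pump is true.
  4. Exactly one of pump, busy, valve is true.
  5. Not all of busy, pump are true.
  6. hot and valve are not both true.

hot: True; busy: False; valve: False; pump: True

  (1) busy=F ⇒ hot: vacuous ✓
  (2) {valve, hot}: 1 true — at most one ✓
  (3) {busy, pump}: 1 true — at least one ✓
  (4) {pump, busy, valve}: 1 true — exactly one ✓
  (5) {busy, pump}: 1/2 true — not all ✓
  (6) hot=T, valve=F — not both ✓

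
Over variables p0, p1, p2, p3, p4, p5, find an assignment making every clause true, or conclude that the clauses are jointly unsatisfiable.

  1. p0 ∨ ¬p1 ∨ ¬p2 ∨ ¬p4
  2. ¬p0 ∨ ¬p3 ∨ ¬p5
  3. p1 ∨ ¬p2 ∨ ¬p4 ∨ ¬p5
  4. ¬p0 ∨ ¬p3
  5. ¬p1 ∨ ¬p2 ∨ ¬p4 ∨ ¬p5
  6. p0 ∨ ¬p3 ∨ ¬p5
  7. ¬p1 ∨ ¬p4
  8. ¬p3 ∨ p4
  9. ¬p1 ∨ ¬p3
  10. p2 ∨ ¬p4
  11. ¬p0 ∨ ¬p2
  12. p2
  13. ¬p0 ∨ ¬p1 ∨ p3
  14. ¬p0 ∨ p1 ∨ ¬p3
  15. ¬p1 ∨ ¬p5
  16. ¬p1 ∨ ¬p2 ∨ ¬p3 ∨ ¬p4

p0 = False, p1 = False, p2 = True, p3 = True, p4 = True, p5 = False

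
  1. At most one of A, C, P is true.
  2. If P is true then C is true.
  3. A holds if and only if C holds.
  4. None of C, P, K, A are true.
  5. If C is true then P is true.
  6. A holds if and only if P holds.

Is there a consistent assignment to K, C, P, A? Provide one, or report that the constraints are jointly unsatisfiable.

K = False, C = False, P = False, A = False

  (1) {A, C, P}: 0 true — at most one ✓
  (2) P=F ⇒ C: vacuous ✓
  (3) A=F, C=F — same ✓
  (4) {C, P, K, A}: 0 true — none ✓
  (5) C=F ⇒ P: vacuous ✓
  (6) A=F, P=F — same ✓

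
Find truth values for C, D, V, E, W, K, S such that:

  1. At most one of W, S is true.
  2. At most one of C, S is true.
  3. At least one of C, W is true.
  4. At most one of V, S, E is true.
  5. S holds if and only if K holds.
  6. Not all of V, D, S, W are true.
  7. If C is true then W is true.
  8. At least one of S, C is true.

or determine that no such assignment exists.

C = True, D = True, V = False, E = False, W = True, K = False, S = False

  (1) {W, S}: 1 true — at most one ✓
  (2) {C, S}: 1 true — at most one ✓
  (3) {C, W}: 2 true — at least one ✓
  (4) {V, S, E}: 0 true — at most one ✓
  (5) S=F, K=F — same ✓
  (6) {V, D, S, W}: 2/4 true — not all ✓
  (7) C=T ⇒ W: T ✓
  (8) {S, C}: 1 true — at least one ✓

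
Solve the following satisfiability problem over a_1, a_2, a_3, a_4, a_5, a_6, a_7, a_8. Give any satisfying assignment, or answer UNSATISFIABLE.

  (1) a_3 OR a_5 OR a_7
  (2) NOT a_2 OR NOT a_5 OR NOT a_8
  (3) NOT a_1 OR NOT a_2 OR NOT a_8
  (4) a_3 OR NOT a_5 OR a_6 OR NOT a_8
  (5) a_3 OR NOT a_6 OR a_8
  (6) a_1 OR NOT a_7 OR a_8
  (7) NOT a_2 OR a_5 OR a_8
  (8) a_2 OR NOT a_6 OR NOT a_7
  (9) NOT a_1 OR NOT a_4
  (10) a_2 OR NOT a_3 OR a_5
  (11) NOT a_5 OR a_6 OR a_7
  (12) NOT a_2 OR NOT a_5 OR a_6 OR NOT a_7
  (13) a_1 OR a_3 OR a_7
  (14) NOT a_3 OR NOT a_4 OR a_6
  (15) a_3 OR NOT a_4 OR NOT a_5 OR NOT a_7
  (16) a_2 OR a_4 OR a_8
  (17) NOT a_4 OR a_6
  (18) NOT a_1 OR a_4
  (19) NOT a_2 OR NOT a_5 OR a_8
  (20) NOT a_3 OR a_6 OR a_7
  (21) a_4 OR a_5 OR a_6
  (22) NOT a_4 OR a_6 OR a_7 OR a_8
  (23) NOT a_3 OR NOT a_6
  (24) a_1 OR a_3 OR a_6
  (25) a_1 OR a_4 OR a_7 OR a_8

a_1 = False; a_2 = False; a_3 = True; a_4 = False; a_5 = True; a_6 = False; a_7 = True; a_8 = True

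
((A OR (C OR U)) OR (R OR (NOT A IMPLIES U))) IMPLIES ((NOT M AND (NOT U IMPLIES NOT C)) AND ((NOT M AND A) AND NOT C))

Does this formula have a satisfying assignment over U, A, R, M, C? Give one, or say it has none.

U=F, A=F, R=F, M=F, C=F

  ((A OR (C OR U)) OR (R OR (NOT A IMPLIES U))) IMPLIES ((NOT M AND (NOT U IMPLIES NOT C)) AND ((NOT M AND A) AND NOT C)) = True
    (A OR (C OR U)) OR (R OR (NOT A IMPLIES U)) = False
      A OR (C OR U) = False
        C OR U = False
      R OR (NOT A IMPLIES U) = False
        NOT A IMPLIES U = False
          NOT A = True
    (NOT M AND (NOT U IMPLIES NOT C)) AND ((NOT M AND A) AND NOT C) = False
      NOT M AND (NOT U IMPLIES NOT C) = True
        NOT M = True
        NOT U IMPLIES NOT C = True
          NOT U = True
          NOT C = True
      (NOT M AND A) AND NOT C = False
        NOT M AND A = False
          NOT M = True
        NOT C = True
The formula evaluates to True.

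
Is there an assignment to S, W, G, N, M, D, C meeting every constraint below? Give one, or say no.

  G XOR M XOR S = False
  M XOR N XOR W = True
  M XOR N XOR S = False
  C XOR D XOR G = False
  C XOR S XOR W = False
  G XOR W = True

S = False; W = True; G = False; N = False; M = False; D = True; C = True

G XOR M XOR S = F XOR F XOR F = False ✓
M XOR N XOR W = F XOR F XOR T = True ✓
M XOR N XOR S = F XOR F XOR F = False ✓
C XOR D XOR G = T XOR T XOR F = False ✓
C XOR S XOR W = T XOR F XOR T = False ✓
G XOR W = F XOR T = True ✓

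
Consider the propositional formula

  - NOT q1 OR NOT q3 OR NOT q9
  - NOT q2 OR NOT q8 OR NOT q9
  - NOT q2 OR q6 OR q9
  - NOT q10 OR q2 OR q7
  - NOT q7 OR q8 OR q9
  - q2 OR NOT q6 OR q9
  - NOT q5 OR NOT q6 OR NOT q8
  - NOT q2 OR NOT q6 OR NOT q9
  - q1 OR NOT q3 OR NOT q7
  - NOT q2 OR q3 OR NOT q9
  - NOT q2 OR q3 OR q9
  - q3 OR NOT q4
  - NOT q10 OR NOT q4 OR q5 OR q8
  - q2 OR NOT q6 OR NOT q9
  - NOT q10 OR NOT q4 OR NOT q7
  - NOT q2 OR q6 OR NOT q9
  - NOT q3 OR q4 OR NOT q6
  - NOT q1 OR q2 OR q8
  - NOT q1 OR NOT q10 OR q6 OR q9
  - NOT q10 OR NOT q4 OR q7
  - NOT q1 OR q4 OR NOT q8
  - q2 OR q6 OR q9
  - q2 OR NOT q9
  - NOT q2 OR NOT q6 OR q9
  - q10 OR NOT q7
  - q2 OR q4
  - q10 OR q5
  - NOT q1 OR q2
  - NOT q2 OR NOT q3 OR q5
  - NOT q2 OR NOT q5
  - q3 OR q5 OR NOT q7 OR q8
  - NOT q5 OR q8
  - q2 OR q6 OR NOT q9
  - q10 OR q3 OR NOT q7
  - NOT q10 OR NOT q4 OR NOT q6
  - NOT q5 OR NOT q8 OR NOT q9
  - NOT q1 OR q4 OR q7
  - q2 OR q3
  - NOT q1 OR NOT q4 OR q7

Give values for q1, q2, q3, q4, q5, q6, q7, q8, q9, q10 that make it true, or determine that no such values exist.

Case q2 = True:
  (NOT q2 OR NOT q5) forces q5 = False.
  (q10 OR q5) forces q10 = True.
  (NOT q2 OR NOT q3 OR q5) forces q3 = False.
  (NOT q2 OR q3 OR NOT q9) forces q9 = False.
  Clause (NOT q2 OR q3 OR q9) is falsified — contradiction.
Case q2 = False:
  (q2 OR NOT q9) forces q9 = False.
  (q2 OR NOT q6 OR q9) forces q6 = False.
  Clause (q2 OR q6 OR q9) is falsified — contradiction.
Both cases fail, so the formula is unsatisfiable.

No satisfying assignment exists.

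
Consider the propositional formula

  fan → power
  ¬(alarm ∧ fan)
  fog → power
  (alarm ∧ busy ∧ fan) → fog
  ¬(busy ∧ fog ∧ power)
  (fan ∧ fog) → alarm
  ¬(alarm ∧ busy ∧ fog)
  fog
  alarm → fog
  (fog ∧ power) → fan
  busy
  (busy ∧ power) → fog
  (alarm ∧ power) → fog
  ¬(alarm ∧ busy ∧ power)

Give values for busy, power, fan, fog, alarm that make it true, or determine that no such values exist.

Case busy = True:
  (fog) forces fog = True.
  (¬busy ∨ ¬fog ∨ ¬power) forces power = False.
  Clause (¬fog ∨ power) is falsified — contradiction.
Case busy = False:
  Clause (busy) is falsified — contradiction.
Both cases fail, so the formula is unsatisfiable.

The formula is unsatisfiable.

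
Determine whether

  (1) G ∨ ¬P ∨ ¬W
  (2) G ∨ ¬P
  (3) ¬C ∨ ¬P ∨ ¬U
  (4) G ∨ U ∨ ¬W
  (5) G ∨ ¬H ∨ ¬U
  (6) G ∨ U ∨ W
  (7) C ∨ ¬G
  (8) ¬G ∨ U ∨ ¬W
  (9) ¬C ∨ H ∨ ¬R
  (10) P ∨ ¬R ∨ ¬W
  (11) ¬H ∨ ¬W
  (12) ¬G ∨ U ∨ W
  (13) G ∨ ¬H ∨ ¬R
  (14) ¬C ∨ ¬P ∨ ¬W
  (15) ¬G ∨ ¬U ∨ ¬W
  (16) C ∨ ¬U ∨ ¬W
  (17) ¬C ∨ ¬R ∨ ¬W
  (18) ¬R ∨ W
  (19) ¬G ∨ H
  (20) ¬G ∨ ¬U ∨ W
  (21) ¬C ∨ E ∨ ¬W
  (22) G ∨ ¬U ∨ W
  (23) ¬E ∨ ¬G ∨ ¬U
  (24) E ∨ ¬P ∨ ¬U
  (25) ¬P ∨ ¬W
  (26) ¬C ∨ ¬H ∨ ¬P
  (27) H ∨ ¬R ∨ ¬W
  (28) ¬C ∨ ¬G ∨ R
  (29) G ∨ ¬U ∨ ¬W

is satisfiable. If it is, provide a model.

Unsatisfiable

Case G = True:
  (C ∨ ¬G) forces C = True.
  (¬G ∨ H) forces H = True.
  (¬H ∨ ¬W) forces W = False.
  (¬G ∨ U ∨ W) forces U = True.
  Clause (¬G ∨ ¬U ∨ W) is falsified — contradiction.
Case G = False:
  (G ∨ ¬P) forces P = False.
  If W = True:
    (G ∨ U ∨ ¬W) forces U = True.
    clause (G ∨ ¬U ∨ ¬W) is falsified.
  If W = False:
    (G ∨ U ∨ W) forces U = True.
    clause (G ∨ ¬U ∨ W) is falsified.
  Every sub-case reaches a contradiction.
Both cases fail, so the formula is unsatisfiable.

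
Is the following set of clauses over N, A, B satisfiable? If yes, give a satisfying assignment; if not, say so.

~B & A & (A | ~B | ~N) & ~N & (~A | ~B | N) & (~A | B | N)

The formula is unsatisfiable.

Case N = True:
  Clause (~N) is falsified — contradiction.
Case N = False:
  (~B) forces B = False.
  (A) forces A = True.
  Clause (~A | B | N) is falsified — contradiction.
Both cases fail, so the formula is unsatisfiable.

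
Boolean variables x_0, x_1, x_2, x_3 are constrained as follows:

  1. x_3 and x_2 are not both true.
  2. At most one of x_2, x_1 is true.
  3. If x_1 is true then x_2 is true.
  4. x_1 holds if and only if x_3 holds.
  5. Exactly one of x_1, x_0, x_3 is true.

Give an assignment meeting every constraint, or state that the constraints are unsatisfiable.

x_0 = True, x_1 = False, x_2 = False, x_3 = False

  (1) x_3=F, x_2=F — not both ✓
  (2) {x_2, x_1}: 0 true — at most one ✓
  (3) x_1=F ⇒ x_2: vacuous ✓
  (4) x_1=F, x_3=F — same ✓
  (5) {x_1, x_0, x_3}: 1 true — exactly one ✓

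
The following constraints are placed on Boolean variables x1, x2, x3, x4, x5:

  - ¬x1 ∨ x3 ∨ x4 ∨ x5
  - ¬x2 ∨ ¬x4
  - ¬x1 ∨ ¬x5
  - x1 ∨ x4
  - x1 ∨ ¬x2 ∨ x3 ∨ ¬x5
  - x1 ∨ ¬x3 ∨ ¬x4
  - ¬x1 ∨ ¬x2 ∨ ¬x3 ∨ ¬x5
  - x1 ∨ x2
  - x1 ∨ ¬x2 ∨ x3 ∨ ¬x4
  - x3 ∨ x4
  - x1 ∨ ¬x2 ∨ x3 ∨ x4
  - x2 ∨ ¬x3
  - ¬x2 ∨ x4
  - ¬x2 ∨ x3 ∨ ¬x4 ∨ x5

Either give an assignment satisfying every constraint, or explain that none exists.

x1 = True, x2 = False, x3 = False, x4 = True, x5 = False

Try x1 = False:
  (x1 ∨ x4) forces x4 = True.
  (¬x2 ∨ ¬x4) forces x2 = False.
  clause (x1 ∨ x2) is falsified — backtrack.
So x1 = True.
  then (¬x1 ∨ ¬x5) forces x5 = False.
Set x2 = False.
  then (x2 ∨ ¬x3) forces x3 = False.
  then (¬x1 ∨ x3 ∨ x4 ∨ x5) forces x4 = True.
All clauses satisfied.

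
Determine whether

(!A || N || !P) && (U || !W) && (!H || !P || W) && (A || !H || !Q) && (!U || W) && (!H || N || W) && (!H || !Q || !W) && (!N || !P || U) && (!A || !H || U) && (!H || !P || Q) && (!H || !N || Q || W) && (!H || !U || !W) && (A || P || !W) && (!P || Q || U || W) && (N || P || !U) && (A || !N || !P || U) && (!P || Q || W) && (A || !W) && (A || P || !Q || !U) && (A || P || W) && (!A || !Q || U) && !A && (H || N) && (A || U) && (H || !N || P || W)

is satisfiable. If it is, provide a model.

Case A = True:
  Clause (!A) is falsified — contradiction.
Case A = False:
  (A || !W) forces W = False.
  (!U || W) forces U = False.
  Clause (A || U) is falsified — contradiction.
Both cases fail, so the formula is unsatisfiable.

No satisfying assignment exists.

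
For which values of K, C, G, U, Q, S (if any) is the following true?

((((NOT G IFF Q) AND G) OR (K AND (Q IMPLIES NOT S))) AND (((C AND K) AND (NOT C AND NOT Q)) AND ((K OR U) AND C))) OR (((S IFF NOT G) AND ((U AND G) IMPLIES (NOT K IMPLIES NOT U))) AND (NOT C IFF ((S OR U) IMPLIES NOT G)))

K = True; C = False; G = False; U = False; Q = False; S = True

  ((((NOT G IFF Q) AND G) OR (K AND (Q IMPLIES NOT S))) AND (((C AND K) AND (NOT C AND NOT Q)) AND ((K OR U) AND C))) OR (((S IFF NOT G) AND ((U AND G) IMPLIES (NOT K IMPLIES NOT U))) AND (NOT C IFF ((S OR U) IMPLIES NOT G))) = True
    (((NOT G IFF Q) AND G) OR (K AND (Q IMPLIES NOT S))) AND (((C AND K) AND (NOT C AND NOT Q)) AND ((K OR U) AND C)) = False
      ((NOT G IFF Q) AND G) OR (K AND (Q IMPLIES NOT S)) = True
        (NOT G IFF Q) AND G = False
          NOT G IFF Q = False
            NOT G = True
        K AND (Q IMPLIES NOT S) = True
          Q IMPLIES NOT S = True
            NOT S = False
      ((C AND K) AND (NOT C AND NOT Q)) AND ((K OR U) AND C) = False
        (C AND K) AND (NOT C AND NOT Q) = False
          C AND K = False
          NOT C AND NOT Q = True
            NOT C = True
            NOT Q = True
        (K OR U) AND C = False
          K OR U = True
    ((S IFF NOT G) AND ((U AND G) IMPLIES (NOT K IMPLIES NOT U))) AND (NOT C IFF ((S OR U) IMPLIES NOT G)) = True
      (S IFF NOT G) AND ((U AND G) IMPLIES (NOT K IMPLIES NOT U)) = True
        S IFF NOT G = True
          NOT G = True
        (U AND G) IMPLIES (NOT K IMPLIES NOT U) = True
          U AND G = False
          NOT K IMPLIES NOT U = True
            NOT K = False
            NOT U = True
      NOT C IFF ((S OR U) IMPLIES NOT G) = True
        NOT C = True
        (S OR U) IMPLIES NOT G = True
          S OR U = True
          NOT G = True
The formula evaluates to True.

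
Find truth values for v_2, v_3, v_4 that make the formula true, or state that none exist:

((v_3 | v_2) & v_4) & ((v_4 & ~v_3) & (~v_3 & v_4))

v_2=T, v_3=F, v_4=T

  (v_3 | v_2) & v_4 = True
    v_3 | v_2 = True
  (v_4 & ~v_3) & (~v_3 & v_4) = True
    v_4 & ~v_3 = True
      ~v_3 = True
    ~v_3 & v_4 = True
      ~v_3 = True
Both conjuncts True, so the formula holds.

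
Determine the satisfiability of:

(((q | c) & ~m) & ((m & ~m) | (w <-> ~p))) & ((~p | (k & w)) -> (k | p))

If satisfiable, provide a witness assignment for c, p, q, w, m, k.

c = True, p = True, q = False, w = False, m = False, k = True

  ((q | c) & ~m) & ((m & ~m) | (w <-> ~p)) = True
    (q | c) & ~m = True
      q | c = True
      ~m = True
    (m & ~m) | (w <-> ~p) = True
      m & ~m = False
        ~m = True
      w <-> ~p = True
        ~p = False
  (~p | (k & w)) -> (k | p) = True
    ~p | (k & w) = False
      ~p = False
      k & w = False
    k | p = True
Both conjuncts True, so the formula holds.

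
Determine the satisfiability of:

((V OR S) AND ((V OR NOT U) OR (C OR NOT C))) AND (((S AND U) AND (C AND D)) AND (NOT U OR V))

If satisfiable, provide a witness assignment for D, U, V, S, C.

D = True, U = True, V = True, S = True, C = True

  (V OR S) AND ((V OR NOT U) OR (C OR NOT C)) = True
    V OR S = True
    (V OR NOT U) OR (C OR NOT C) = True
      V OR NOT U = True
        NOT U = False
      C OR NOT C = True
        NOT C = False
  ((S AND U) AND (C AND D)) AND (NOT U OR V) = True
    (S AND U) AND (C AND D) = True
      S AND U = True
      C AND D = True
    NOT U OR V = True
      NOT U = False
Both conjuncts True, so the formula holds.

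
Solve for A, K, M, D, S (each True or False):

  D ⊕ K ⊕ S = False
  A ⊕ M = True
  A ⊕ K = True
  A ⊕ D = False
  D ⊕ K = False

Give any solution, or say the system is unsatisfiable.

Adding constraints 3, 4, 5 mod 2: every variable appears an even number of times on the left, so the left side is 0.
But the right sides sum to 1 (mod 2). 0 ≠ 1 — the system is inconsistent.

Unsatisfiable — no assignment works.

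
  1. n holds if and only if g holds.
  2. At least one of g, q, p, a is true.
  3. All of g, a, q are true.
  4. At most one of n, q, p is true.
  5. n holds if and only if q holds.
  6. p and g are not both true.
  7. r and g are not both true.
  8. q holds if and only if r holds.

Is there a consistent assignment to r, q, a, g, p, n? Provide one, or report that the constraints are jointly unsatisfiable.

Unsatisfiable — no assignment works.

Case q = True:
  (3) forces g = True.
  (1) with g=T forces n = True.
  Constraint (4) is violated (n=T, q=T) — contradiction.
Case q = False:
  Constraint (3) is violated (q=F) — contradiction.
Both cases fail — unsatisfiable.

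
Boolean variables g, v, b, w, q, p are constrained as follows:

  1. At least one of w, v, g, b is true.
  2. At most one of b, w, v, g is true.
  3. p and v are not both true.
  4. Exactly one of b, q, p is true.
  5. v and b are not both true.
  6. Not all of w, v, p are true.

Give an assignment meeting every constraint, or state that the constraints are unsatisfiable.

g = False, v = False, b = True, w = False, q = False, p = False

  (1) {w, v, g, b}: 1 true — at least one ✓
  (2) {b, w, v, g}: 1 true — at most one ✓
  (3) p=F, v=F — not both ✓
  (4) {b, q, p}: 1 true — exactly one ✓
  (5) v=F, b=T — not both ✓
  (6) {w, v, p}: 0/3 true — not all ✓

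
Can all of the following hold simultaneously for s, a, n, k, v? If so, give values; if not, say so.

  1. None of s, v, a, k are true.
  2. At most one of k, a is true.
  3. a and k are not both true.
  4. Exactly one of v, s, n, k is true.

s = False, a = False, n = True, k = False, v = False

  (1) {s, v, a, k}: 0 true — none ✓
  (2) {k, a}: 0 true — at most one ✓
  (3) a=F, k=F — not both ✓
  (4) {v, s, n, k}: 1 true — exactly one ✓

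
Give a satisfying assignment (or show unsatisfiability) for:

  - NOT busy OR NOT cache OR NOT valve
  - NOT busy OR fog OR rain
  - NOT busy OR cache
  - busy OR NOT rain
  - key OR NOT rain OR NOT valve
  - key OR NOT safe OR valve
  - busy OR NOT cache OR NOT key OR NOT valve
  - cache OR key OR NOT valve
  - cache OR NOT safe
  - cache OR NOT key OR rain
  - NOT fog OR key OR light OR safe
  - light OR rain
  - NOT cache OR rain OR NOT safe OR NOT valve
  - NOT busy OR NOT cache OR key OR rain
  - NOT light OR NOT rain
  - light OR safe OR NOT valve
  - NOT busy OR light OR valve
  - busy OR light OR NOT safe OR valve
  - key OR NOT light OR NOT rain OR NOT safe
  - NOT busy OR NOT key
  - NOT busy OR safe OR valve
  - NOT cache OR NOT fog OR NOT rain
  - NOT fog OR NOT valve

light: True; busy: False; safe: False; valve: True; cache: True; fog: False; key: False; rain: False

Try light = False:
  (light OR rain) forces rain = True.
  (busy OR NOT rain) forces busy = True.
  (NOT busy OR cache) forces cache = True.
  (NOT busy OR NOT cache OR NOT valve) forces valve = False.
  clause (NOT busy OR light OR valve) is falsified — backtrack.
So light = True.
  then (NOT light OR NOT rain) forces rain = False.
Try busy = True:
  (NOT busy OR fog OR rain) forces fog = True.
  (NOT busy OR cache) forces cache = True.
  (NOT busy OR NOT cache OR NOT valve) forces valve = False.
  (NOT busy OR NOT cache OR key OR rain) forces key = True.
  clause (NOT busy OR NOT key) is falsified — backtrack.
So busy = False.
Set safe = False.
Set valve = True.
  then (NOT fog OR NOT valve) forces fog = False.
Set cache = True.
  then (busy OR NOT cache OR NOT key OR NOT valve) forces key = False.
All clauses satisfied.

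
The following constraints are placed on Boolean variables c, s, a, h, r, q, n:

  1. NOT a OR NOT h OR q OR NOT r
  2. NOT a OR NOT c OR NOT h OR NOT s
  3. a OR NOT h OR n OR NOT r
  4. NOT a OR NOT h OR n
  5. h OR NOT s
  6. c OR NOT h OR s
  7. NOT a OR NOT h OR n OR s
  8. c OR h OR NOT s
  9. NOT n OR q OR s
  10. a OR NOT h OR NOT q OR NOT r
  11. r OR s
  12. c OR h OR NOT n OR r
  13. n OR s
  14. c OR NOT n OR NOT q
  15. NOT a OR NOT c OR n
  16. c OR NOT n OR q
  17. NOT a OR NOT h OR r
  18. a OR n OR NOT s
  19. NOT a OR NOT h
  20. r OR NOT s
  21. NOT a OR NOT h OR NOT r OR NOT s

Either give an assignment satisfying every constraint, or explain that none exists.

Set c = True.
Set s = False.
  then (r OR s) forces r = True.
  then (n OR s) forces n = True.
  then (NOT n OR q OR s) forces q = True.
Set a = True.
  then (NOT a OR NOT h) forces h = False.
All clauses satisfied.

c=T; s=F; a=T; h=F; r=T; q=T; n=T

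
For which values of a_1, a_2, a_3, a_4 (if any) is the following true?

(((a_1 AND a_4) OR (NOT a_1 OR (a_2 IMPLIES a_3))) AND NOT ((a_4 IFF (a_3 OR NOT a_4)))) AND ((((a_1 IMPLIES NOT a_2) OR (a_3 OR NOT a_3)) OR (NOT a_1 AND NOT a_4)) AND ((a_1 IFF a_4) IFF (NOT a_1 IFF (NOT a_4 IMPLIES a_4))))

The conjunct (a_1 IFF a_4) IFF (NOT a_1 IFF (NOT a_4 IMPLIES a_4)) is unsatisfiable on its own:
  a_1=F, a_4=F: evaluates to False.
  a_1=F, a_4=T: evaluates to False.
  a_1=T, a_4=F: evaluates to False.
  a_1=T, a_4=T: evaluates to False.
So the whole conjunction is unsatisfiable.

UNSATISFIABLE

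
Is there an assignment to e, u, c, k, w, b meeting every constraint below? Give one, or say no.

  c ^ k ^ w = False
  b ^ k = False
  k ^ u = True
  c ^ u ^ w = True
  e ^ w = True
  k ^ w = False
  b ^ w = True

Adding constraints 2, 6, 7 mod 2: every variable appears an even number of times on the left, so the left side is 0.
But the right sides sum to 1 (mod 2). 0 ≠ 1 — the system is inconsistent.

Unsatisfiable — no assignment works.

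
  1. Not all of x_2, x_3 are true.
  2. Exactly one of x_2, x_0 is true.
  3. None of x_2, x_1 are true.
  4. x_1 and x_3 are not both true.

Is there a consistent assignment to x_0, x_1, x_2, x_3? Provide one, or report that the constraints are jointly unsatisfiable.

x_0=T, x_1=F, x_2=F, x_3=T

  (1) {x_2, x_3}: 1/2 true — not all ✓
  (2) {x_2, x_0}: 1 true — exactly one ✓
  (3) {x_2, x_1}: 0 true — none ✓
  (4) x_1=F, x_3=T — not both ✓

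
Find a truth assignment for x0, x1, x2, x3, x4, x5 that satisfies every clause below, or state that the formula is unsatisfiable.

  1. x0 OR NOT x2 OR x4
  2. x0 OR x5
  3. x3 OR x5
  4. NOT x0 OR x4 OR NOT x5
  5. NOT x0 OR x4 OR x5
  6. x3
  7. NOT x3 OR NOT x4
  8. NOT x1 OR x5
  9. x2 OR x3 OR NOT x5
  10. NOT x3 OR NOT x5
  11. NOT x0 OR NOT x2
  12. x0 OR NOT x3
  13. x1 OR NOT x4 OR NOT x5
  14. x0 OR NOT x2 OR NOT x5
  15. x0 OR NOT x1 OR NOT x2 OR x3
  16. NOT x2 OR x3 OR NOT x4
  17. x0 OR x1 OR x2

No satisfying assignment exists.

Case x3 = True:
  (NOT x3 OR NOT x4) forces x4 = False.
  (NOT x3 OR NOT x5) forces x5 = False.
  (x0 OR x5) forces x0 = True.
  Clause (NOT x0 OR x4 OR x5) is falsified — contradiction.
Case x3 = False:
  Clause (x3) is falsified — contradiction.
Both cases fail, so the formula is unsatisfiable.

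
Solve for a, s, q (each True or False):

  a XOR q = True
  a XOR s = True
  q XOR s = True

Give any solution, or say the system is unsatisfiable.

Adding constraints 1, 2, 3 mod 2: every variable appears an even number of times on the left, so the left side is 0.
But the right sides sum to 1 (mod 2). 0 ≠ 1 — the system is inconsistent.

The formula is unsatisfiable.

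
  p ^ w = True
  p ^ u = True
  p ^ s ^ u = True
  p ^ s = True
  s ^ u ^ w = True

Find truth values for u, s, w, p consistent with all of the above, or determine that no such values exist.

Adding constraints 1, 3, 5 mod 2: every variable appears an even number of times on the left, so the left side is 0.
But the right sides sum to 1 (mod 2). 0 ≠ 1 — the system is inconsistent.

No satisfying assignment exists.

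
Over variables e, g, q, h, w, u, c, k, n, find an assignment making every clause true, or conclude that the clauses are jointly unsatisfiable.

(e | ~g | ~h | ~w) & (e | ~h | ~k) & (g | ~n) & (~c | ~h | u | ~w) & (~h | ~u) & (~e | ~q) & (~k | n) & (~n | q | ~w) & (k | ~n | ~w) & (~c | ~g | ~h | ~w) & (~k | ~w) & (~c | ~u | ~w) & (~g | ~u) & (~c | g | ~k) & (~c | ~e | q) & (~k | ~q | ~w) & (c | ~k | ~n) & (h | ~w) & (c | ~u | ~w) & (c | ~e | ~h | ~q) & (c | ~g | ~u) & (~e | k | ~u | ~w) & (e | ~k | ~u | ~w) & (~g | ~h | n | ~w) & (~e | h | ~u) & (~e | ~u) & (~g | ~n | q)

Set e = False.
Set g = True.
  then (~g | ~u) forces u = False.
Set q = True.
Set h = False.
  then (h | ~w) forces w = False.
Set c = False.
Try k = True:
  (~k | n) forces n = True.
  clause (c | ~k | ~n) is falsified — backtrack.
So k = False.
Set n = False.
All clauses satisfied.

e = False; g = True; q = True; h = False; w = False; u = False; c = False; k = False; n = False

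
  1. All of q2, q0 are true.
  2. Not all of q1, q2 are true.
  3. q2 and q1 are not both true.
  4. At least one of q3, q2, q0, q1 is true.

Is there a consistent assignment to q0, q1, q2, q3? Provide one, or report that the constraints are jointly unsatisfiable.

q0=T, q1=F, q2=T, q3=T

  (1) {q2, q0}: all 2 true ✓
  (2) {q1, q2}: 1/2 true — not all ✓
  (3) q2=T, q1=F — not both ✓
  (4) {q3, q2, q0, q1}: 3 true — at least one ✓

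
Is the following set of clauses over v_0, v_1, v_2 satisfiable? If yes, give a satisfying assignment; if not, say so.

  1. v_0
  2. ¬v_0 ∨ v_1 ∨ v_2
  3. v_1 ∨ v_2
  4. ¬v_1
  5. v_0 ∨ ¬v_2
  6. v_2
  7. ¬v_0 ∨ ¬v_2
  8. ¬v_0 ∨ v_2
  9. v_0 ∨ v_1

Unsatisfiable

Case v_2 = True:
  (v_0) forces v_0 = True.
  Clause (¬v_0 ∨ ¬v_2) is falsified — contradiction.
Case v_2 = False:
  Clause (v_2) is falsified — contradiction.
Both cases fail, so the formula is unsatisfiable.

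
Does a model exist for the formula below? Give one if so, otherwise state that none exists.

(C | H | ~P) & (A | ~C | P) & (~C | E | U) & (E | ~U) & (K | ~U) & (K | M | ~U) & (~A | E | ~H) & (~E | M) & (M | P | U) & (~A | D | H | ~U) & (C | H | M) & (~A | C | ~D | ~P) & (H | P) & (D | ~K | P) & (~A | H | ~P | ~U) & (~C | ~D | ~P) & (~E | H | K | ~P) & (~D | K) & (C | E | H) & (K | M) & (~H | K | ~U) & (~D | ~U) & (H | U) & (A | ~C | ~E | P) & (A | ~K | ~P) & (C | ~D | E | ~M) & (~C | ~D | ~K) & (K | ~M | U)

Set E = True.
  then (~E | M) forces M = True.
Set H = True.
Set A = True.
Set U = True.
  then (K | ~U) forces K = True.
  then (~D | ~U) forces D = False.
  then (D | ~K | P) forces P = True.
Set C = False.
All clauses satisfied.

E = True, H = True, A = True, U = True, P = True, C = False, M = True, K = True, D = False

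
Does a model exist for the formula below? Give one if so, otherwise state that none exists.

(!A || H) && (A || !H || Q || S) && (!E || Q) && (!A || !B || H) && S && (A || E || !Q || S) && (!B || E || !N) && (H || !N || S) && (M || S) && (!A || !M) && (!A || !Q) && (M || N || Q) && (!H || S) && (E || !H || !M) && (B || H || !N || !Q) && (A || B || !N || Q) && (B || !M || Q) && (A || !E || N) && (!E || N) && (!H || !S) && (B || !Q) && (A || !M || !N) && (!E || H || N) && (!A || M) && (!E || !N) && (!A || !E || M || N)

Unit clause (S) forces S = True.
In (!H || !S) only !H is left, so H = False.
In (!A || H) only !A is left, so A = False.
Try B = False:
  (B || !Q) forces Q = False.
  (!E || Q) forces E = False.
  (A || B || !N || Q) forces N = False.
  (M || N || Q) forces M = True.
  clause (B || !M || Q) is falsified — backtrack.
So B = True.
Set M = False.
Set Q = True.
Try N = True:
  (!B || E || !N) forces E = True.
  clause (!E || !N) is falsified — backtrack.
So N = False.
  then (A || !E || N) forces E = False.
All clauses satisfied.

B = True, A = False, M = False, Q = True, N = False, H = False, S = True, E = False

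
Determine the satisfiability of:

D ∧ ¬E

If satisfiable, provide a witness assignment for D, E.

D = True, E = False

  ¬E = True
Both conjuncts True, so the formula holds.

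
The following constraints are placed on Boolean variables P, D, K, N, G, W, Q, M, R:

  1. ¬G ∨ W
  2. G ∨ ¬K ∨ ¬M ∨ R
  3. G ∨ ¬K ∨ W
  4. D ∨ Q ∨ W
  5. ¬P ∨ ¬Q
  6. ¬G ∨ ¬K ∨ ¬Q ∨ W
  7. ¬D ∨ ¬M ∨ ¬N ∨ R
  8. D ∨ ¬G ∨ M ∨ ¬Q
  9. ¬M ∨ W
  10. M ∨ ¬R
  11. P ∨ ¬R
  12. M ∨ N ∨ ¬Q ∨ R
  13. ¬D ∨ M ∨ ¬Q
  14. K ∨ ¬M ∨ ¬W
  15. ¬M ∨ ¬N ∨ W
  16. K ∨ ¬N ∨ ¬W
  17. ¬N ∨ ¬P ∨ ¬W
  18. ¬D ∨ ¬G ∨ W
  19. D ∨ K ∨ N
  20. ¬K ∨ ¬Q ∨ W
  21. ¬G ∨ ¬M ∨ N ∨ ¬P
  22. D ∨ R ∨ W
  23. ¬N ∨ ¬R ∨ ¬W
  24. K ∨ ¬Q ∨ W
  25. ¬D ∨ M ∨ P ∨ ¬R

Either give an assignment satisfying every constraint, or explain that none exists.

Set P = True.
  then (¬P ∨ ¬Q) forces Q = False.
Set D = True.
Set K = False.
Set N = False.
Set G = True.
  then (¬G ∨ W) forces W = True.
  then (K ∨ ¬M ∨ ¬W) forces M = False.
  then (M ∨ ¬R) forces R = False.
All clauses satisfied.

P: True, D: True, K: False, N: False, G: True, W: True, Q: False, M: False, R: False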